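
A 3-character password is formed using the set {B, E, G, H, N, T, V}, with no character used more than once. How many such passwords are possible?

Choose and order 3 of the 7 symbols: the first character has 7 options, the next 6, then 5.
That product is 7 × 6 × 5 = 210.

210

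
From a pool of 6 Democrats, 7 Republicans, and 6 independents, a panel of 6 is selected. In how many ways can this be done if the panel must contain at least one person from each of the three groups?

Unrestricted: C(19,6) = 27132 ways to pick any 6 of the 19.
Selections missing a whole group: no Democrats → C(13,6) = 1716; no Republicans → C(12,6) = 924; no independents → C(13,6) = 1716.
Add back selections omitting two groups (i.e. drawn from a single group): C(6,6) + C(7,6) + C(6,6) = 9.
By inclusion–exclusion: 27132 − 4356 + 9 = 22785.

22785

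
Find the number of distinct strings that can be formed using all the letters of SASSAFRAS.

The 9 letters of SASSAFRAS have repeats: A appearing 3 times and S appearing 4 times.
So there are 9! / (4!·3!) = 2520 distinguishable arrangements.

2520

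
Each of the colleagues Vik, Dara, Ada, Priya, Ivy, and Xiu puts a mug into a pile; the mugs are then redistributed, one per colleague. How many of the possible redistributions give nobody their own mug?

Let Aᵢ be the assignments in which colleague i gets their own mug. We want the size of the complement of A₁∪…∪A_6.
By inclusion–exclusion this is Σ_{j=0}^{6} (−1)^j C(6,j)·(6−j)!.
Computing: 720 − 720 + 360 − 120 + 30 − 6 + 1 = 265.

265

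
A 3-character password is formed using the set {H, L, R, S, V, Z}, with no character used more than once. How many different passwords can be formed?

120

Choose and order 3 of the 6 symbols: the first character has 6 options, the next 5, then 4.
6 × 5 × 4 = 120.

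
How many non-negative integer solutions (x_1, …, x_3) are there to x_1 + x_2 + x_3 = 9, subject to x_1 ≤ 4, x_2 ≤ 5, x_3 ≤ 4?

By stars and bars, unrestricted non-negative solutions to x_1+…+x_3 = 9 number C(9+2,2) = 55.
Subtract solutions that violate a single cap (substitute x_i' = x_i − (cap_i+1)): x_1 ≥ 5 gives C(6,2) = 15; x_2 ≥ 6 gives C(5,2) = 10; x_3 ≥ 5 gives C(6,2) = 15. Together 40.
No two caps can be exceeded simultaneously, so the pair terms are all 0.
By inclusion–exclusion the count is 55 − 40 + 0 = 15.

15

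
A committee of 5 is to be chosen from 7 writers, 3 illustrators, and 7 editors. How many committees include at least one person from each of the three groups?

3724

Total 5-person selections from all 17: C(17,5) = 6188.
Subtract selections that omit an entire group: no writers → C(10,5) = 252; no illustrators → C(14,5) = 2002; no editors → C(10,5) = 252.
Add back selections omitting two groups (i.e. drawn from a single group): C(7,5) + C(3,5) + C(7,5) = 42.
By inclusion–exclusion: 6188 − 2506 + 42 = 3724.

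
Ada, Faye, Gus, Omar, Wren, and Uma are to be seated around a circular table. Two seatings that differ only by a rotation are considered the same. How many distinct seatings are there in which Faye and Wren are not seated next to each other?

72

Without the restriction there are (5)! = 120 seatings.
Seatings with Faye beside Wren: treat them as a block with 2 internal orders, giving 2 × (4)! = 48.
Subtracting, 120 − 48 = 72.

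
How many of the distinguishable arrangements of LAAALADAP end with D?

Fix D in the last position and arrange the remaining 8 letters.
Those 8 letters have A appearing 5 times and L appearing twice, giving (8)!/(5!·2!) = 168.

168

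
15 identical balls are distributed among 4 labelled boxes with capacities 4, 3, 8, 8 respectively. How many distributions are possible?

By stars and bars, unrestricted non-negative solutions to x_1+…+x_4 = 15 number C(15+3,3) = 816.
Subtract solutions that violate a single cap (substitute x_i' = x_i − (cap_i+1)): x_1 ≥ 5 gives C(13,3) = 286; x_2 ≥ 4 gives C(14,3) = 364; x_3 ≥ 9 gives C(9,3) = 84; x_4 ≥ 9 gives C(9,3) = 84. Together 818.
Add back pairs where two caps are both exceeded: 84 + 4 + 4 + 10 + 10 + 0 = 112.
By inclusion–exclusion the count is 816 − 818 + 112 = 110.

110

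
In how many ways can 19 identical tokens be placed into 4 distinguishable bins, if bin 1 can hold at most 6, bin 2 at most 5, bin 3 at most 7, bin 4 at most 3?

10

By stars and bars, unrestricted non-negative solutions to x_1+…+x_4 = 19 number C(19+3,3) = 1540.
Subtract solutions that violate a single cap (substitute x_i' = x_i − (cap_i+1)): x_1 ≥ 7 gives C(15,3) = 455; x_2 ≥ 6 gives C(16,3) = 560; x_3 ≥ 8 gives C(14,3) = 364; x_4 ≥ 4 gives C(18,3) = 816. Together 2195.
Add back pairs where two caps are both exceeded: 84 + 35 + 165 + 56 + 220 + 120 = 680.
Subtract triples: 0 + 10 + 1 + 4 = 15.
By inclusion–exclusion the count is 1540 − 2195 + 680 − 15 = 10.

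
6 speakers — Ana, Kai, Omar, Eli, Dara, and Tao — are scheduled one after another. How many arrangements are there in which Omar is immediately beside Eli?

240

Treat {Omar, Eli} as a single unit. There are 5 units to order, and the pair itself can be ordered 2 ways.
That gives 2 × 5! = 2 × 120 = 240.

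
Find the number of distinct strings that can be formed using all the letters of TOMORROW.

The 8 letters of TOMORROW have repeats: O appearing 3 times and R appearing twice.
Dividing 8! = 40320 by 3!·2! = 12 for the repeated letters gives 3360.

3360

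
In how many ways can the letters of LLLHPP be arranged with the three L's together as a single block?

12

Treat the 3 copies of L as a single block. The multiset to arrange is then {LLL, H, P, P}, 4 items in all.
That gives (4)!/(2!) = 12 arrangements.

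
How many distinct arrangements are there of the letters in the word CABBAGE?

1260

The 7 letters of CABBAGE have repeats: A appearing twice and B appearing twice.
The number of distinct arrangements is 7!/(2!·2!) = 5040/4 = 1260.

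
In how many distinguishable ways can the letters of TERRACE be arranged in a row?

The 7 letters of TERRACE have repeats: E appearing twice and R appearing twice.
Dividing 7! = 5040 by 2!·2! = 4 for the repeated letters gives 1260.

1260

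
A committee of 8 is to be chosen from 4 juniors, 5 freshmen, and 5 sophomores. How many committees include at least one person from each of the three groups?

With no constraint there are C(14,8) = 3003 possible selections.
Selections missing a whole group: no juniors → C(10,8) = 45; no freshmen → C(9,8) = 9; no sophomores → C(9,8) = 9.
Add back selections omitting two groups (i.e. drawn from a single group): C(4,8) + C(5,8) + C(5,8) = 0.
By inclusion–exclusion: 3003 − 63 + 0 = 2940.

2940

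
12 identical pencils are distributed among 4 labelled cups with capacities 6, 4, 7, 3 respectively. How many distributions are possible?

Without the upper bounds there are C(15,3) = 455 ways to split 12 among 4 cups.
Subtract solutions that violate a single cap (substitute x_i' = x_i − (cap_i+1)): x_1 ≥ 7 gives C(8,3) = 56; x_2 ≥ 5 gives C(10,3) = 120; x_3 ≥ 8 gives C(7,3) = 35; x_4 ≥ 4 gives C(11,3) = 165. Together 376.
Add back pairs where two caps are both exceeded: 1 + 0 + 4 + 0 + 20 + 1 = 26.
By inclusion–exclusion the count is 455 − 376 + 26 = 105.

105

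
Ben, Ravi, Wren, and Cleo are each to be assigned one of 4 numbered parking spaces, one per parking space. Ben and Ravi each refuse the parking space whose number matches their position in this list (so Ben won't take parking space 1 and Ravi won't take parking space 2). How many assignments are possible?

14

Let Aᵢ (for i ∈ {1, 2}) be the placements that put person i in their forbidden parking space. Any j of these fix j positions, leaving (4−j)! ways to fill the rest, and there are C(2,j) ways to pick which j.
By inclusion–exclusion, the number of valid placements is Σ_{j=0}^{2} (−1)^j C(2,j)·(4−j)!.
Computing: 24 − 12 + 2 = 14.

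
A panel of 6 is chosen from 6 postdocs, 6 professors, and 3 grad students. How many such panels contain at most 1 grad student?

Split by how many grad students are chosen (0 through 1).
Sum: C(3,0)·C(12,6) + C(3,1)·C(12,5) = 924 + 2376 = 3300.

3300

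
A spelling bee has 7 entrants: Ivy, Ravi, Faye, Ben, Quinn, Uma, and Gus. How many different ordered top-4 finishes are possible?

This is an ordered selection of 4 from 7: P(7,4).
That gives 7 × 6 × 5 × 4 = 840.

840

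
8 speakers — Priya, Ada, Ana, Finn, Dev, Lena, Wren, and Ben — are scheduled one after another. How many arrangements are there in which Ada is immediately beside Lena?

Place the 6 others and the Ada-Lena pair as 7 objects in a line; the pair has 2 internal arrangements.
So the count is 2·(7)! = 10080.

10080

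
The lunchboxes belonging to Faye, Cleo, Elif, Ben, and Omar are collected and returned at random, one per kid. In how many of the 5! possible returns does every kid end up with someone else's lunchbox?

44

Let Aᵢ be the assignments in which kid i gets their own lunchbox. We want the size of the complement of A₁∪…∪A_5.
By inclusion–exclusion this is Σ_{j=0}^{5} (−1)^j C(5,j)·(5−j)!.
Computing: 120 − 120 + 60 − 20 + 5 − 1 = 44.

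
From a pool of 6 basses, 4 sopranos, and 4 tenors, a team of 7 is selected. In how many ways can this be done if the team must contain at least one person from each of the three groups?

With no constraint there are C(14,7) = 3432 possible selections.
Subtract selections that omit an entire group: no basses → C(8,7) = 8; no sopranos → C(10,7) = 120; no tenors → C(10,7) = 120.
Add back selections omitting two groups (i.e. drawn from a single group): C(6,7) + C(4,7) + C(4,7) = 0.
By inclusion–exclusion: 3432 − 248 + 0 = 3184.

3184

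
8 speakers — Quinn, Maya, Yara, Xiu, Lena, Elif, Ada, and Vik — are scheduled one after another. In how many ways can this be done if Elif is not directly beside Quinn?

30240

There are 8! = 40320 arrangements in all. If Elif and Quinn are adjacent, merging them into one block gives 2·(7)! = 10080 arrangements.
Complementary counting: 40320 − 10080 = 30240.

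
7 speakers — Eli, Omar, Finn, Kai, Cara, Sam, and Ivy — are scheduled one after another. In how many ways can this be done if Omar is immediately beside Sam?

Glue Omar and Sam into one block (2 internal orders), leaving 6 units to arrange in a row.
So the count is 2·(6)! = 1440.

1440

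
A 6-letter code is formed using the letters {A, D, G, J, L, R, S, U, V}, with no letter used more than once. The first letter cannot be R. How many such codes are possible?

53760

The first letter has 9−1 = 8 choices (anything except R).
The remaining 5 letters are filled from the other 8 symbols without repetition: 8 × 7 × 6 × 5 × 4 = 6720.
Total: 8 × 6720 = 53760.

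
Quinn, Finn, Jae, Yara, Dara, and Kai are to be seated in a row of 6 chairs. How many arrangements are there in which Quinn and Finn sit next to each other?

Treat {Quinn, Finn} as a single unit. There are 5 units to order, and the pair itself can be ordered 2 ways.
That gives 2 × 5! = 2 × 120 = 240.

240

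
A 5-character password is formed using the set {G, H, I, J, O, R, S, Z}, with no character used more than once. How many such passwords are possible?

Choose and order 5 of the 8 symbols: the first character has 8 options, the next 7, and so on down to 4.
That product is 8 × 7 × 6 × 5 × 4 = 6720.

6720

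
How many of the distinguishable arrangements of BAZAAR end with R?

With the last slot taken by R, it remains to arrange the other 5 letters (BAZAA).
Those 5 letters have A appearing 3 times, giving (5)!/(3!) = 20.

20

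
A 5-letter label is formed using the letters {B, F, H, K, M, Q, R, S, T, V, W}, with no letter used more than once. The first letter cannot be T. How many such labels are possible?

50400

The first letter has 11−1 = 10 choices (anything except T).
The remaining 4 letters are filled from the other 10 symbols without repetition: 10 × 9 × 8 × 7 = 5040.
Total: 10 × 5040 = 50400.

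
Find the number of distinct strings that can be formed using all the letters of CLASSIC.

1260

The 7 letters of CLASSIC have repeats: C appearing twice and S appearing twice.
So there are 7! / (2!·2!) = 1260 distinguishable arrangements.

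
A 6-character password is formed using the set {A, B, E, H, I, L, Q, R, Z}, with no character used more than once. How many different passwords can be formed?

Choose and order 6 of the 9 symbols: the first character has 9 options, the next 8, and so on down to 4.
9 × 8 × 7 × 6 × 5 × 4 = 60480.

60480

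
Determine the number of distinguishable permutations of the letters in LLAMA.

30

The 5 letters of LLAMA have repeats: A appearing twice and L appearing twice.
Dividing 5! = 120 by 2!·2! = 4 for the repeated letters gives 30.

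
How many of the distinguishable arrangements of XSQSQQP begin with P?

Fix P in the first position and arrange the remaining 6 letters.
Those 6 letters have Q appearing 3 times and S appearing twice, giving (6)!/(3!·2!) = 60.

60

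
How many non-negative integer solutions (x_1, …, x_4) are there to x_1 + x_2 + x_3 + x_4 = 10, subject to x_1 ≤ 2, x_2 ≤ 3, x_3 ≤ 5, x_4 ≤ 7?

62

By stars and bars, unrestricted non-negative solutions to x_1+…+x_4 = 10 number C(10+3,3) = 286.
Subtract solutions that violate a single cap (substitute x_i' = x_i − (cap_i+1)): x_1 ≥ 3 gives C(10,3) = 120; x_2 ≥ 4 gives C(9,3) = 84; x_3 ≥ 6 gives C(7,3) = 35; x_4 ≥ 8 gives C(5,3) = 10. Together 249.
Add back pairs where two caps are both exceeded: 20 + 4 + 0 + 1 + 0 + 0 = 25.
By inclusion–exclusion the count is 286 − 249 + 25 = 62.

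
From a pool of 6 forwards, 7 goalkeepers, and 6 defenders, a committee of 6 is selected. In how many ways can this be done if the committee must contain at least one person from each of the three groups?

Unrestricted: C(19,6) = 27132 ways to pick any 6 of the 19.
Subtract selections that omit an entire group: no forwards → C(13,6) = 1716; no goalkeepers → C(12,6) = 924; no defenders → C(13,6) = 1716.
Add back selections omitting two groups (i.e. drawn from a single group): C(6,6) + C(7,6) + C(6,6) = 9.
By inclusion–exclusion: 27132 − 4356 + 9 = 22785.

22785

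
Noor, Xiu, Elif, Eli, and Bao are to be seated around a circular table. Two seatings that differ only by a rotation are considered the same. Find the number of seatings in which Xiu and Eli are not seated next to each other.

12

All circular seatings of 5 people number (4)! = 24.
Seatings with Xiu beside Eli: treat them as a block with 2 internal orders, giving 2 × (3)! = 12.
Subtracting, 24 − 12 = 12.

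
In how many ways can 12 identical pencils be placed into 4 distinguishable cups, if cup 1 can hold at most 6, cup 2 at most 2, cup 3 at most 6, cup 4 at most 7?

Ignoring the caps, the number of non-negative solutions to x_1+…+x_4 = 12 is C(15,3) = 455.
Subtract solutions that violate a single cap (substitute x_i' = x_i − (cap_i+1)): x_1 ≥ 7 gives C(8,3) = 56; x_2 ≥ 3 gives C(12,3) = 220; x_3 ≥ 7 gives C(8,3) = 56; x_4 ≥ 8 gives C(7,3) = 35. Together 367.
Add back pairs where two caps are both exceeded: 10 + 0 + 0 + 10 + 4 + 0 = 24.
By inclusion–exclusion the count is 455 − 367 + 24 = 112.

112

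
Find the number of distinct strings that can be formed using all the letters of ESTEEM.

ESTEEM has 6 letters with E appearing 3 times.
So there are 6! / (3!) = 120 distinguishable arrangements.

120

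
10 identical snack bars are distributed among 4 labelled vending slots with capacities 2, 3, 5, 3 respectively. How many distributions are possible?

19

By stars and bars, unrestricted non-negative solutions to x_1+…+x_4 = 10 number C(10+3,3) = 286.
Subtract solutions that violate a single cap (substitute x_i' = x_i − (cap_i+1)): x_1 ≥ 3 gives C(10,3) = 120; x_2 ≥ 4 gives C(9,3) = 84; x_3 ≥ 6 gives C(7,3) = 35; x_4 ≥ 4 gives C(9,3) = 84. Together 323.
Add back pairs where two caps are both exceeded: 20 + 4 + 20 + 1 + 10 + 1 = 56.
By inclusion–exclusion the count is 286 − 323 + 56 = 19.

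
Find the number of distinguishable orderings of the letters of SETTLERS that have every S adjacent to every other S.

Treat the 2 copies of S as a single block. The multiset to arrange is then {SS, E, E, L, R, T, T}, 7 items in all.
That gives (7)!/(2!·2!) = 1260 arrangements.

1260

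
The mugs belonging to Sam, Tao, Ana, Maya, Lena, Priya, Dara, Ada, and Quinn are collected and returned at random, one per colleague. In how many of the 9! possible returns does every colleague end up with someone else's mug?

133496

Let Aᵢ be the assignments in which colleague i gets their own mug. We want the size of the complement of A₁∪…∪A_9.
By inclusion–exclusion this is Σ_{j=0}^{9} (−1)^j C(9,j)·(9−j)!.
Computing: 362880 − 362880 + 181440 − 60480 + 15120 − 3024 + 504 − 72 + 9 − 1 = 133496.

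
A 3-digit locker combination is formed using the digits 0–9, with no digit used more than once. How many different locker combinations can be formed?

720

This is a permutation of 3 out of 10: P(10,3) = 10!/7!.
10 × 9 × 8 = 720.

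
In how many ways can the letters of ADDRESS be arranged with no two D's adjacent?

900

Total arrangements of ADDRESS: 7!/(2!·2!) = 1260.
If the two D's are adjacent, glue them into one block, leaving 6 items to arrange: (6)!/(2!) = 360 ways.
Subtracting, 1260 − 360 = 900 arrangements keep the D's apart.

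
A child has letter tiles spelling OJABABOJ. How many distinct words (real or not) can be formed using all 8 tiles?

The 8 letters of OJABABOJ have repeats: A appearing twice, B appearing twice, J appearing twice, and O appearing twice.
Dividing 8! = 40320 by 2!·2!·2!·2! = 16 for the repeated letters gives 2520.

2520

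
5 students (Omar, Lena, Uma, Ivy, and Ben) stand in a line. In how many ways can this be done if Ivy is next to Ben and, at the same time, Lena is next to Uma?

Treat {Ivy,Ben} as one block (2 orders) and {Lena,Uma} as another (2 orders).
That leaves 3 units to arrange: 2 × 2 × 3! = 4 × 6 = 24.

24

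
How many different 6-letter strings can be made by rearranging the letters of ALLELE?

Letter multiplicities in ALLELE: A×1, E×2, L×3.
Dividing 6! = 720 by 3!·2! = 12 for the repeated letters gives 60.

60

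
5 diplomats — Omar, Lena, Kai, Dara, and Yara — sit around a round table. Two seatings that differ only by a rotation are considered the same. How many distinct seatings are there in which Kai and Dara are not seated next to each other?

12

Without the restriction there are (4)! = 24 seatings.
Those with Kai next to Dara: fuse the pair into one unit and seat 4 units around a circle — 2·(3)! = 12.
Subtracting, 24 − 12 = 12.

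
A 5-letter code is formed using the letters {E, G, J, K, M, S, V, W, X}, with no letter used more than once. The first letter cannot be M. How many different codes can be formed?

13440

The first letter has 9−1 = 8 choices (anything except M).
The remaining 4 letters are filled from the other 8 symbols without repetition: 8 × 7 × 6 × 5 = 1680.
Total: 8 × 1680 = 13440.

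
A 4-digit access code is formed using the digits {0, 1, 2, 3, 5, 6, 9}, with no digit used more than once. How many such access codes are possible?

Choose and order 4 of the 7 symbols: the first digit has 7 options, the next 6, then 5, 4.
7 × 6 × 5 × 4 = 840.

840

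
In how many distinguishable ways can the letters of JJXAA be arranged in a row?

The 5 letters of JJXAA have repeats: A appearing twice and J appearing twice.
So there are 5! / (2!·2!) = 30 distinguishable arrangements.

30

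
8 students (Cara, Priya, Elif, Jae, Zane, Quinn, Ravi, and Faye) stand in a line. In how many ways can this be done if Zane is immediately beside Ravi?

10080

Glue Zane and Ravi into one block (2 internal orders), leaving 7 units to arrange in a row.
So the count is 2·(7)! = 10080.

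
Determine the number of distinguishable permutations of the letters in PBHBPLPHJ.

The 9 letters of PBHBPLPHJ have repeats: B appearing twice, H appearing twice, and P appearing 3 times.
So there are 9! / (3!·2!·2!) = 15120 distinguishable arrangements.

15120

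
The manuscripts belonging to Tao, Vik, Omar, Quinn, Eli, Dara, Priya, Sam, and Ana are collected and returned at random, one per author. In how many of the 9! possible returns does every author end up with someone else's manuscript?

This is the derangement count D_9: permutations of 9 items with no fixed point.
By inclusion–exclusion this is Σ_{j=0}^{9} (−1)^j C(9,j)·(9−j)!.
Computing: 362880 − 362880 + 181440 − 60480 + 15120 − 3024 + 504 − 72 + 9 − 1 = 133496.

133496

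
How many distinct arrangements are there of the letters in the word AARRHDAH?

1680

Letter multiplicities in AARRHDAH: A×3, D×1, H×2, R×2.
So there are 8! / (3!·2!·2!) = 1680 distinguishable arrangements.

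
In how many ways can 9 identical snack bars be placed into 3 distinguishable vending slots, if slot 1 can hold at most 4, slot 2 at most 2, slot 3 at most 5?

By stars and bars, unrestricted non-negative solutions to x_1+…+x_3 = 9 number C(9+2,2) = 55.
Subtract solutions that violate a single cap (substitute x_i' = x_i − (cap_i+1)): x_1 ≥ 5 gives C(6,2) = 15; x_2 ≥ 3 gives C(8,2) = 28; x_3 ≥ 6 gives C(5,2) = 10. Together 53.
Add back pairs where two caps are both exceeded: 3 + 0 + 1 = 4.
By inclusion–exclusion the count is 55 − 53 + 4 = 6.

6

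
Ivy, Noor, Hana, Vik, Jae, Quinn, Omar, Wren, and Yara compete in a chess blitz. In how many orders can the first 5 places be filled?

15120

There are 9 choices for 1st place, 8 for 2nd, and so on down to 5 for position 5.
That gives 9 × 8 × 7 × 6 × 5 = 15120.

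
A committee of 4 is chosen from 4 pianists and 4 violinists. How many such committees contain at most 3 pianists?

69

Split by how many pianists are chosen (0 through 3).
Sum: C(4,0)·C(4,4) + C(4,1)·C(4,3) + C(4,2)·C(4,2) + C(4,3)·C(4,1) = 1 + 16 + 36 + 16 = 69.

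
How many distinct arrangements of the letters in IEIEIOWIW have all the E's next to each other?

840

Treat the 2 copies of E as a single block. The multiset to arrange is then {EE, I, I, I, I, O, W, W}, 8 items in all.
That gives (8)!/(4!·2!) = 840 arrangements.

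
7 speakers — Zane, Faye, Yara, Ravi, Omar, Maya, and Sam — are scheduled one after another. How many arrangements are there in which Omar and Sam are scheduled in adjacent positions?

Treat {Omar, Sam} as a single unit. There are 6 units to order, and the pair itself can be ordered 2 ways.
So the count is 2·(6)! = 1440.

1440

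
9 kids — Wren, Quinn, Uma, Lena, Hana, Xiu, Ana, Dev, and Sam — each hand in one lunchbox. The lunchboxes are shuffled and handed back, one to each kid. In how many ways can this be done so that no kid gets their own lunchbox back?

133496

Count assignments avoiding every fixed point. For any j of the 9 kids fixed to their own lunchbox, the other 9−j can be arranged in (9−j)! ways.
By inclusion–exclusion this is Σ_{j=0}^{9} (−1)^j C(9,j)·(9−j)!.
Computing: 362880 − 362880 + 181440 − 60480 + 15120 − 3024 + 504 − 72 + 9 − 1 = 133496.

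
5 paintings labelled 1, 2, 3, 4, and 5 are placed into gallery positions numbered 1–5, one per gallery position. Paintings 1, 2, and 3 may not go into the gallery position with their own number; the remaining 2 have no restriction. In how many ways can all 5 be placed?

Let Aᵢ (for i ∈ {1, 2, 3}) be the placements that put painting i in its forbidden gallery position. Any j of these fix j positions, leaving (5−j)! ways to fill the rest, and there are C(3,j) ways to pick which j.
By inclusion–exclusion, the number of valid placements is Σ_{j=0}^{3} (−1)^j C(3,j)·(5−j)!.
Computing: 120 − 72 + 18 − 2 = 64.

64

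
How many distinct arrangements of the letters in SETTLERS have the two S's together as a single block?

1260

Treat the 2 copies of S as a single block. The multiset to arrange is then {SS, E, E, L, R, T, T}, 7 items in all.
That gives (7)!/(2!·2!) = 1260 arrangements.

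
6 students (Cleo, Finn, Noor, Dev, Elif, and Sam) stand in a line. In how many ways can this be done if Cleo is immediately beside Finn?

Place the 4 others and the Cleo-Finn pair as 5 objects in a line; the pair has 2 internal arrangements.
That gives 2 × 5! = 2 × 120 = 240.

240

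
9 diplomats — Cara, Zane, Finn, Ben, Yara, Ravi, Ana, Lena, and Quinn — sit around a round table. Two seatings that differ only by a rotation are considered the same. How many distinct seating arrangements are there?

Around a circle, 9 distinct people have 9!/9 = (8)! = 40320 rotationally distinct seatings.

40320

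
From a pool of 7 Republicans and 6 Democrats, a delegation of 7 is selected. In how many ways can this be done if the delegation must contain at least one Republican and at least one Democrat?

1715

With no constraint there are C(13,7) = 1716 possible selections.
Subtract selections that omit an entire group: no Republicans → C(6,7) = 0; no Democrats → C(7,7) = 1.
Both groups omitted at once is impossible, so 1716 − 1 = 1715.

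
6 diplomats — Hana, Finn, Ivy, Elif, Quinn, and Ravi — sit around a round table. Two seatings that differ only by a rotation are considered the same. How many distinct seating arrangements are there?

Around a circle, 6 distinct people have 6!/6 = (5)! = 120 rotationally distinct seatings.

120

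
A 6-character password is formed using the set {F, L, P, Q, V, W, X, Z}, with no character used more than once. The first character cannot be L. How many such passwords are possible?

The first character has 8−1 = 7 choices (anything except L).
The remaining 5 characters are filled from the other 7 symbols without repetition: 7 × 6 × 5 × 4 × 3 = 2520.
Total: 7 × 2520 = 17640.

17640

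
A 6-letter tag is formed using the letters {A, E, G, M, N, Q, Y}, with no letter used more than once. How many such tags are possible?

5040

This is a permutation of 6 out of 7: P(7,6) = 7!/1!.
7 × 6 × 5 × 4 × 3 × 2 = 5040.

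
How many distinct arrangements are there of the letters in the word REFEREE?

105

REFEREE has 7 letters with E appearing 4 times and R appearing twice.
So there are 7! / (4!·2!) = 105 distinguishable arrangements.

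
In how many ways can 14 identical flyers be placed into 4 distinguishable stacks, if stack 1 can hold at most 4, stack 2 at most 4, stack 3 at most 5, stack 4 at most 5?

Ignoring the caps, the number of non-negative solutions to x_1+…+x_4 = 14 is C(17,3) = 680.
Subtract solutions that violate a single cap (substitute x_i' = x_i − (cap_i+1)): x_1 ≥ 5 gives C(12,3) = 220; x_2 ≥ 5 gives C(12,3) = 220; x_3 ≥ 6 gives C(11,3) = 165; x_4 ≥ 6 gives C(11,3) = 165. Together 770.
Add back pairs where two caps are both exceeded: 35 + 20 + 20 + 20 + 20 + 10 = 125.
By inclusion–exclusion the count is 680 − 770 + 125 = 35.

35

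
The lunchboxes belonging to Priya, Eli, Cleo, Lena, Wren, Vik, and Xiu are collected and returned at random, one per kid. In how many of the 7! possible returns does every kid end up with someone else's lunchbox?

This is the derangement count D_7: permutations of 7 items with no fixed point.
By inclusion–exclusion this is Σ_{j=0}^{7} (−1)^j C(7,j)·(7−j)!.
Computing: 5040 − 5040 + 2520 − 840 + 210 − 42 + 7 − 1 = 1854.

1854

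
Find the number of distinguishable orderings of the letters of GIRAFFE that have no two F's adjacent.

1800

Total arrangements of GIRAFFE: 7!/(2!) = 2520.
Arrangements with the F's together: treat FF as one letter, giving (6)! = 720.
Hence 2520 − 720 = 1800.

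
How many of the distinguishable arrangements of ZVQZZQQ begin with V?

20

With the first slot taken by V, it remains to arrange the other 6 letters (ZQZZQQ).
Those 6 letters have Q appearing 3 times and Z appearing 3 times, giving (6)!/(3!·3!) = 20.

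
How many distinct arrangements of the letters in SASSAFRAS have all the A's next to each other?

Treat the 3 copies of A as a single block. The multiset to arrange is then {AAA, F, R, S, S, S, S}, 7 items in all.
That gives (7)!/(4!) = 210 arrangements.

210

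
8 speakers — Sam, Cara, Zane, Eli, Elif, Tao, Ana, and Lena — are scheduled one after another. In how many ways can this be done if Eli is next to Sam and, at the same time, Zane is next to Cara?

2880

Treat {Eli,Sam} as one block (2 orders) and {Zane,Cara} as another (2 orders).
That leaves 6 units to arrange: 2 × 2 × 6! = 4 × 720 = 2880.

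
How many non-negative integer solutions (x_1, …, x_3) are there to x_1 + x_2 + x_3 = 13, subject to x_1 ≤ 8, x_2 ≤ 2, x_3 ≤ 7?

12

Without the upper bounds there are C(15,2) = 105 ways to split 13 among 3 variables.
Subtract solutions that violate a single cap (substitute x_i' = x_i − (cap_i+1)): x_1 ≥ 9 gives C(6,2) = 15; x_2 ≥ 3 gives C(12,2) = 66; x_3 ≥ 8 gives C(7,2) = 21. Together 102.
Add back pairs where two caps are both exceeded: 3 + 0 + 6 = 9.
By inclusion–exclusion the count is 105 − 102 + 9 = 12.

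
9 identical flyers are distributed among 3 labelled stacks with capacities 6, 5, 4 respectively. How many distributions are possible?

24

Without the upper bounds there are C(11,2) = 55 ways to split 9 among 3 stacks.
Subtract solutions that violate a single cap (substitute x_i' = x_i − (cap_i+1)): x_1 ≥ 7 gives C(4,2) = 6; x_2 ≥ 6 gives C(5,2) = 10; x_3 ≥ 5 gives C(6,2) = 15. Together 31.
No two caps can be exceeded simultaneously, so the pair terms are all 0.
By inclusion–exclusion the count is 55 − 31 + 0 = 24.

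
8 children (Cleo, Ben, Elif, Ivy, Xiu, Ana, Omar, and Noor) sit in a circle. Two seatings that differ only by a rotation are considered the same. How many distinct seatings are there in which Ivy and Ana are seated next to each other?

1440

Treat {Ivy, Ana} as one unit (2 internal orders) and seat the resulting 7 units around the table: (6)! circular arrangements.
So 2 × (6)! = 2 × 720 = 1440.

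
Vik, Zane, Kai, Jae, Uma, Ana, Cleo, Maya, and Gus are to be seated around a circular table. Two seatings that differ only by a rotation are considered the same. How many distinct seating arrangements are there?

Around a circle, 9 distinct people have 9!/9 = (8)! = 40320 rotationally distinct seatings.

40320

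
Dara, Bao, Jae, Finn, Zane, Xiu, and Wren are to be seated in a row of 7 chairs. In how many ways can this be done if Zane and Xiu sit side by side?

Glue Zane and Xiu into one block (2 internal orders), leaving 6 units to arrange in a row.
That gives 2 × 6! = 2 × 720 = 1440.

1440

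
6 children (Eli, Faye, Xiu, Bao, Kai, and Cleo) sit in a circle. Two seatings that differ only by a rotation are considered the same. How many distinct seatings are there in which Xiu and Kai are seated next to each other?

48

Glue Xiu and Kai into a block (2 internal orders). Seating 5 units around a circle gives (4)! arrangements.
So 2 × (4)! = 2 × 24 = 48.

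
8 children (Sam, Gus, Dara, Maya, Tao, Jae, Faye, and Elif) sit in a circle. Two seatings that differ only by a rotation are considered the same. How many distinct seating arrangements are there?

5040

Around a circle, 8 distinct people have 8!/8 = (7)! = 5040 rotationally distinct seatings.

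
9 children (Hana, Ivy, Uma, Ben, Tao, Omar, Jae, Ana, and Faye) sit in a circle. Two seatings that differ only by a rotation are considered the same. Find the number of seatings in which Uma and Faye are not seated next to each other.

All circular seatings of 9 people number (8)! = 40320.
Seatings with Uma beside Faye: treat them as a block with 2 internal orders, giving 2 × (7)! = 10080.
Subtracting, 40320 − 10080 = 30240.

30240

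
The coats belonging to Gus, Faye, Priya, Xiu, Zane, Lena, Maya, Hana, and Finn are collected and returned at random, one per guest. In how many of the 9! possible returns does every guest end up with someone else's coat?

133496

Let Aᵢ be the assignments in which guest i gets their own coat. We want the size of the complement of A₁∪…∪A_9.
By inclusion–exclusion this is Σ_{j=0}^{9} (−1)^j C(9,j)·(9−j)!.
Computing: 362880 − 362880 + 181440 − 60480 + 15120 − 3024 + 504 − 72 + 9 − 1 = 133496.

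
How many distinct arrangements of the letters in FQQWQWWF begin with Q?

210

Fix Q in the first position and arrange the remaining 7 letters.
Those 7 letters have F appearing twice, Q appearing twice, and W appearing 3 times, giving (7)!/(3!·2!·2!) = 210.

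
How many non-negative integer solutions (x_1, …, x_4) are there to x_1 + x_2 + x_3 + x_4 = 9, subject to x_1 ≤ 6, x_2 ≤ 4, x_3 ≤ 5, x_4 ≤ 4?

Ignoring the caps, the number of non-negative solutions to x_1+…+x_4 = 9 is C(12,3) = 220.
Subtract solutions that violate a single cap (substitute x_i' = x_i − (cap_i+1)): x_1 ≥ 7 gives C(5,3) = 10; x_2 ≥ 5 gives C(7,3) = 35; x_3 ≥ 6 gives C(6,3) = 20; x_4 ≥ 5 gives C(7,3) = 35. Together 100.
No two caps can be exceeded simultaneously, so the pair terms are all 0.
By inclusion–exclusion the count is 220 − 100 + 0 = 120.

120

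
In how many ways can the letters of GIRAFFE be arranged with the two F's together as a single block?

720

Treat the 2 copies of F as a single block. The multiset to arrange is then {FF, A, E, G, I, R}, 6 items in all.
All 6 items are distinct, so there are (6)! = 720 arrangements.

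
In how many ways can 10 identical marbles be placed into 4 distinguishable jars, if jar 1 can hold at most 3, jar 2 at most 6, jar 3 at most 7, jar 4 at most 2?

Ignoring the caps, the number of non-negative solutions to x_1+…+x_4 = 10 is C(13,3) = 286.
Subtract solutions that violate a single cap (substitute x_i' = x_i − (cap_i+1)): x_1 ≥ 4 gives C(9,3) = 84; x_2 ≥ 7 gives C(6,3) = 20; x_3 ≥ 8 gives C(5,3) = 10; x_4 ≥ 3 gives C(10,3) = 120. Together 234.
Add back pairs where two caps are both exceeded: 0 + 0 + 20 + 0 + 1 + 0 = 21.
By inclusion–exclusion the count is 286 − 234 + 21 = 73.

73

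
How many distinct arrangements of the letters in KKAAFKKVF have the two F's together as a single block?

Treat the 2 copies of F as a single block. The multiset to arrange is then {FF, A, A, K, K, K, K, V}, 8 items in all.
That gives (8)!/(4!·2!) = 840 arrangements.

840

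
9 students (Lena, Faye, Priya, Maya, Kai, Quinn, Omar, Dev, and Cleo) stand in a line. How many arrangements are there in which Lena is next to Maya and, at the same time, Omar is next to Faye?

20160

Treat {Lena,Maya} as one block (2 orders) and {Omar,Faye} as another (2 orders).
That leaves 7 units to arrange: 2 × 2 × 7! = 4 × 5040 = 20160.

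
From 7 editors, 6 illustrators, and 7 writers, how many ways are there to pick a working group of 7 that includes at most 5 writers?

77428

Split by how many writers are chosen (0 through 5).
Sum: C(7,0)·C(13,7) + C(7,1)·C(13,6) + C(7,2)·C(13,5) + C(7,3)·C(13,4) + C(7,4)·C(13,3) + C(7,5)·C(13,2) = 1716 + 12012 + 27027 + 25025 + 10010 + 1638 = 77428.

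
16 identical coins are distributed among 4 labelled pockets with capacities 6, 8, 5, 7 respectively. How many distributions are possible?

Ignoring the caps, the number of non-negative solutions to x_1+…+x_4 = 16 is C(19,3) = 969.
Subtract solutions that violate a single cap (substitute x_i' = x_i − (cap_i+1)): x_1 ≥ 7 gives C(12,3) = 220; x_2 ≥ 9 gives C(10,3) = 120; x_3 ≥ 6 gives C(13,3) = 286; x_4 ≥ 8 gives C(11,3) = 165. Together 791.
Add back pairs where two caps are both exceeded: 1 + 20 + 4 + 4 + 0 + 10 = 39.
By inclusion–exclusion the count is 969 − 791 + 39 = 217.

217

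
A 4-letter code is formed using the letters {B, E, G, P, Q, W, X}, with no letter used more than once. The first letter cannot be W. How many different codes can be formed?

The first letter has 7−1 = 6 choices (anything except W).
The remaining 3 letters are filled from the other 6 symbols without repetition: 6 × 5 × 4 = 120.
Total: 6 × 120 = 720.

720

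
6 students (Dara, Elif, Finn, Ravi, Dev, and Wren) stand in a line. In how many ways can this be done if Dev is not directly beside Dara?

480

There are 6! = 720 arrangements in all. If Dev and Dara are adjacent, merging them into one block gives 2·(5)! = 240 arrangements.
So 720 − 240 = 480 arrangements keep them apart.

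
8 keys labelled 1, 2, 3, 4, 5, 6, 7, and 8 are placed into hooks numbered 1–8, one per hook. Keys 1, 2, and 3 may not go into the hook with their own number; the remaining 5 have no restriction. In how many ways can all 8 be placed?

27240

Let Aᵢ (for i ∈ {1, 2, 3}) be the placements that put key i in its forbidden hook. Any j of these fix j positions, leaving (8−j)! ways to fill the rest, and there are C(3,j) ways to pick which j.
By inclusion–exclusion, the number of valid placements is Σ_{j=0}^{3} (−1)^j C(3,j)·(8−j)!.
Computing: 40320 − 15120 + 2160 − 120 = 27240.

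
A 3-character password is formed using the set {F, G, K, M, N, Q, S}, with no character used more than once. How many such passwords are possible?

This is a permutation of 3 out of 7: P(7,3) = 7!/4!.
7 × 6 × 5 = 210.

210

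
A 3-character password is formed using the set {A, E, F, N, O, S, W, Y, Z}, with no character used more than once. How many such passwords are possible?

With no repetition, fill the 3 characters in order: 9 choices, then 8, down to 7.
9 × 8 × 7 = 504.

504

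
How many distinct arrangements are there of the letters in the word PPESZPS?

Letter multiplicities in PPESZPS: E×1, P×3, S×2, Z×1.
The number of distinct arrangements is 7!/(3!·2!) = 5040/12 = 420.

420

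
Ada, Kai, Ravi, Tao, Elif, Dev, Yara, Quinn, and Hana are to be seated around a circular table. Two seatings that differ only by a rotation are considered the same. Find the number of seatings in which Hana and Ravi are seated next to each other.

Glue Hana and Ravi into a block (2 internal orders). Seating 8 units around a circle gives (7)! arrangements.
So 2 × (7)! = 2 × 5040 = 10080.

10080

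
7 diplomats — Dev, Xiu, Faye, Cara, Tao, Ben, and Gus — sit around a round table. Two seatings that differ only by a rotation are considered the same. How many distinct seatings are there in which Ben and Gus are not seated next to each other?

480

All circular seatings of 7 people number (6)! = 720.
Seatings with Ben beside Gus: treat them as a block with 2 internal orders, giving 2 × (5)! = 240.
Subtracting, 720 − 240 = 480.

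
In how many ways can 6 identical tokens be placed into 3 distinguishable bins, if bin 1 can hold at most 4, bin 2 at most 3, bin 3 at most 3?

13

By stars and bars, unrestricted non-negative solutions to x_1+…+x_3 = 6 number C(6+2,2) = 28.
Subtract solutions that violate a single cap (substitute x_i' = x_i − (cap_i+1)): x_1 ≥ 5 gives C(3,2) = 3; x_2 ≥ 4 gives C(4,2) = 6; x_3 ≥ 4 gives C(4,2) = 6. Together 15.
No two caps can be exceeded simultaneously, so the pair terms are all 0.
By inclusion–exclusion the count is 28 − 15 + 0 = 13.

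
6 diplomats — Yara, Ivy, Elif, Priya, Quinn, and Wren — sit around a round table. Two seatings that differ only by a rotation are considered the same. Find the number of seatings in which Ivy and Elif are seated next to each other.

Treat {Ivy, Elif} as one unit (2 internal orders) and seat the resulting 5 units around the table: (4)! circular arrangements.
So 2 × (4)! = 2 × 24 = 48.

48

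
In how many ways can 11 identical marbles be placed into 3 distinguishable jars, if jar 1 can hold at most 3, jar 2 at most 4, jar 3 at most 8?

Without the upper bounds there are C(13,2) = 78 ways to split 11 among 3 jars.
Subtract solutions that violate a single cap (substitute x_i' = x_i − (cap_i+1)): x_1 ≥ 4 gives C(9,2) = 36; x_2 ≥ 5 gives C(8,2) = 28; x_3 ≥ 9 gives C(4,2) = 6. Together 70.
Add back pairs where two caps are both exceeded: 6 + 0 + 0 = 6.
By inclusion–exclusion the count is 78 − 70 + 6 = 14.

14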